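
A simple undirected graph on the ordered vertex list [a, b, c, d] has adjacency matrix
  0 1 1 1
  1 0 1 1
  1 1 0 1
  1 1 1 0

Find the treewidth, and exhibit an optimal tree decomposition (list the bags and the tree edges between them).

Treewidth 3.
One such decomposition:
Bags: B1 = {a, b, c, d}
Tree: (single bag)

With just one bag of size 4, the width is 4 − 1 = 3, so tw(G) ≤ 3. Conversely, {a, b, c, d} is a clique of size 4, and the vertices of any clique must share a bag in every tree decomposition; so some bag has ≥ 4 vertices and tw(G) ≥ 3. The upper and lower bounds meet at 3, so that is the treewidth.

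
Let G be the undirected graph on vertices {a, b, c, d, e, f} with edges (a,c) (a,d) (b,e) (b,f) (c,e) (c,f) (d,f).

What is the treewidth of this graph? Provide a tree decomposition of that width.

The largest bag has 3 vertices, giving width 2; this decomposition certifies tw(G) ≤ 2. Since a–d–f–c–a is a cycle in G, G is not acyclic. Forests are exactly the graphs of treewidth ≤ 1, so tw(G) ≥ 2. Hence tw(G) = 2 exactly.

Treewidth 2.
One such decomposition:
Bags: B1 = {a, c, d}  B2 = {c, d, f}  B3 = {c, e, f}  B4 = {b, e, f}
Tree: B1–B2, B2–B3, B3–B4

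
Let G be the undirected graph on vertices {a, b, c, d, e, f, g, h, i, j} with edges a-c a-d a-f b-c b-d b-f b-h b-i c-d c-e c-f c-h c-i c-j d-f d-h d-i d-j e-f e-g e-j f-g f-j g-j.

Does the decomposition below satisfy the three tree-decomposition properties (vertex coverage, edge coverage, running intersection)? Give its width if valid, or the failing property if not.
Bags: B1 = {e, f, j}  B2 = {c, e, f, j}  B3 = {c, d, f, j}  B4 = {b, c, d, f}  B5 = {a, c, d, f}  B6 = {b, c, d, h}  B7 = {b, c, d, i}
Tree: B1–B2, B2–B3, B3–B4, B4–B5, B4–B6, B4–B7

No — vertex g appears in no bag.

A tree decomposition must satisfy three properties: every vertex lies in some bag; for every edge, both endpoints lie together in some bag; and for every vertex, the bags containing it form a connected subtree. Here vertex g appears in no bag, so the decomposition is invalid.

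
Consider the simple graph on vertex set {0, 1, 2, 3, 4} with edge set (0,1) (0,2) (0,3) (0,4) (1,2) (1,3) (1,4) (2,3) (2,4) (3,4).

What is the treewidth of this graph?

A width-4 tree decomposition is:
Bags: B1 = {0, 1, 2, 3, 4}
Tree: (single bag)
A single bag containing all 5 vertices is trivially a valid decomposition of width 4. Conversely, {0, 1, 2, 3, 4} is a clique of size 5, and the vertices of any clique must share a bag in every tree decomposition; so some bag has ≥ 5 vertices and tw(G) ≥ 4. Combining the bounds, tw(G) = 4.

4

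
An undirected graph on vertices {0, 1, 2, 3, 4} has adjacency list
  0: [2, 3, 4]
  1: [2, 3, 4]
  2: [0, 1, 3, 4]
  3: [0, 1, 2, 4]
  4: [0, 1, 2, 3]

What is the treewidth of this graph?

A width-3 tree decomposition is:
Bags: B1 = {0, 2, 3, 4}  B2 = {1, 2, 3, 4}
Tree: B1–B2
The largest bag has 4 vertices, giving width 3; this decomposition certifies tw(G) ≤ 3. For the lower bound, the 4 vertices {0, 2, 3, 4} are pairwise adjacent, and any tree decomposition puts a clique entirely inside one bag — forcing width ≥ 3. Therefore the treewidth is 3.

3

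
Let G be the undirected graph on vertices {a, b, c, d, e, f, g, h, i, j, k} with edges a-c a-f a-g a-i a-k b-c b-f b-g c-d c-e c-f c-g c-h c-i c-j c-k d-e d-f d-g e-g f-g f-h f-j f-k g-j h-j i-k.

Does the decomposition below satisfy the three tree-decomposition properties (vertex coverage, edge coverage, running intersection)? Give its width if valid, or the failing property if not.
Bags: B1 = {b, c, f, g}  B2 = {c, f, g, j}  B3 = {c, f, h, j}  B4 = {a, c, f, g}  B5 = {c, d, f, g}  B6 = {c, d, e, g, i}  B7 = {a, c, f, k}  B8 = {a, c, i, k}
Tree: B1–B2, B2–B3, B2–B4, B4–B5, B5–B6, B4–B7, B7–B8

A tree decomposition must satisfy three properties: every vertex lies in some bag; for every edge, both endpoints lie together in some bag; and for every vertex, the bags containing it form a connected subtree. Here bags containing vertex i are not connected in the tree, so the decomposition is invalid.

No — bags containing vertex i are not connected in the tree.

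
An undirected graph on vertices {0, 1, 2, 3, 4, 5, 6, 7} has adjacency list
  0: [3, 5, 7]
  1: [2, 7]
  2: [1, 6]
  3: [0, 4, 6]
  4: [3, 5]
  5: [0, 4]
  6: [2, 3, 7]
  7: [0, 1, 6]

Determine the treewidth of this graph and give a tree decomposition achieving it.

Every bag has size at most 3, so the width is 3 − 1 = 2 and tw(G) ≤ 2. Since 2–1–7–6–2 is a cycle in G, G is not acyclic. Forests are exactly the graphs of treewidth ≤ 1, so tw(G) ≥ 2. Combining the bounds, tw(G) = 2.

Treewidth 2.
Bags: B1 = {1, 2, 6}  B2 = {1, 6, 7}  B3 = {3, 6, 7}  B4 = {0, 3, 7}  B5 = {0, 3, 4}  B6 = {0, 4, 5}
Tree: B1–B2, B2–B3, B3–B4, B4–B5, B5–B6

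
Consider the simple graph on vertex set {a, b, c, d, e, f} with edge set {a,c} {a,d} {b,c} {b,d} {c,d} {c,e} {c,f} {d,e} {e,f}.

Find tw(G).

2

A width-2 tree decomposition is:
Bags: B1 = {b, c, d}  B2 = {c, d, e}  B3 = {c, e, f}  B4 = {a, c, d}
Tree: B1–B2, B2–B3, B1–B4
Each bag holds 3 vertices, so the decomposition has width 2, which upper-bounds the treewidth. Conversely, {c, d, e} is a clique of size 3, and the vertices of any clique must share a bag in every tree decomposition; so some bag has ≥ 3 vertices and tw(G) ≥ 2. Therefore the treewidth is 2.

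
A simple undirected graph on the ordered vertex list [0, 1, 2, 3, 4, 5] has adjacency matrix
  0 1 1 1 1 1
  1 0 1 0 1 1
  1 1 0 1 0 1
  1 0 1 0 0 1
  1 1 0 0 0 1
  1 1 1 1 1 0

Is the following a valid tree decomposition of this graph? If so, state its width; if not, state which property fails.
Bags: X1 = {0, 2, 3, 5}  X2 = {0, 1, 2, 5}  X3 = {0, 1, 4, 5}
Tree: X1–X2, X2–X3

Yes; width 3.

Vertex coverage: the bags together contain {0, 1, 2, 3, 4, 5}, the full vertex set. Edge coverage: each edge of G has both endpoints in at least one bag. Running intersection: for every vertex, the bags containing it form a connected subtree. All three properties hold, so this is a valid tree decomposition of width max|bag| − 1 = 3, and hence tw(G) ≤ 3.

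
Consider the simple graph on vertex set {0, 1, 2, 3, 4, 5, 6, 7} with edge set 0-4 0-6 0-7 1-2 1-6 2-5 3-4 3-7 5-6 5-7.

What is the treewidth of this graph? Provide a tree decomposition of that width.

Treewidth 2.
Bags: B1 = {1, 2, 5}  B2 = {1, 5, 6}  B3 = {5, 6, 7}  B4 = {0, 6, 7}  B5 = {0, 3, 7}  B6 = {0, 3, 4}
Tree: B1–B2, B2–B3, B3–B4, B4–B5, B5–B6

The largest bag has 3 vertices, giving width 2; this decomposition certifies tw(G) ≤ 2. For the lower bound, G contains the cycle 2–1–6–5–2, so G is not a forest; only forests have treewidth ≤ 1, hence tw(G) ≥ 2. The upper and lower bounds meet at 2, so that is the treewidth.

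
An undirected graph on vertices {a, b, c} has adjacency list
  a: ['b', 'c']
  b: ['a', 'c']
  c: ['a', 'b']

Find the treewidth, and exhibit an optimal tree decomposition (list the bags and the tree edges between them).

Treewidth 2.
One such decomposition:
Bags: B1 = {a, b, c}
Tree: (single bag)

With just one bag of size 3, the width is 3 − 1 = 2, so tw(G) ≤ 2. For the lower bound, the 3 vertices {a, b, c} are pairwise adjacent, and any tree decomposition puts a clique entirely inside one bag — forcing width ≥ 2. Hence tw(G) = 2 exactly.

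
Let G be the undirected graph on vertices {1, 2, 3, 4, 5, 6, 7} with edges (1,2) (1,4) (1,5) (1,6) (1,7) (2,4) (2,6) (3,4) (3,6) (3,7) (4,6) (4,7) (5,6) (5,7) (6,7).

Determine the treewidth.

A width-3 tree decomposition is:
Bags: B1 = {1, 4, 6, 7}  B2 = {1, 5, 6, 7}  B3 = {3, 4, 6, 7}  B4 = {1, 2, 4, 6}
Tree: B1–B2, B1–B3, B1–B4
Every bag has size at most 4, so the width is 4 − 1 = 3 and tw(G) ≤ 3. For the lower bound, the 4 vertices {1, 2, 4, 6} are pairwise adjacent, and any tree decomposition puts a clique entirely inside one bag — forcing width ≥ 3. The upper and lower bounds meet at 3, so that is the treewidth.

3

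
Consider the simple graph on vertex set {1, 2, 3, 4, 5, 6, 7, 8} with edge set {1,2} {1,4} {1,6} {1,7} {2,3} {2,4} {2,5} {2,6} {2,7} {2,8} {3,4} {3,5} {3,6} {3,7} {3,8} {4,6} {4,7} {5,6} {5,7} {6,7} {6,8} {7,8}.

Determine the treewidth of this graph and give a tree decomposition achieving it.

Every bag has size at most 5, so the width is 5 − 1 = 4 and tw(G) ≤ 4. Conversely, {1, 2, 4, 6, 7} is a clique of size 5, and the vertices of any clique must share a bag in every tree decomposition; so some bag has ≥ 5 vertices and tw(G) ≥ 4. The upper and lower bounds meet at 4, so that is the treewidth.

Treewidth 4.
One such decomposition:
Bags: B1 = {2, 3, 5, 6, 7}  B2 = {2, 3, 4, 6, 7}  B3 = {1, 2, 4, 6, 7}  B4 = {2, 3, 6, 7, 8}
Tree: B1–B2, B2–B3, B2–B4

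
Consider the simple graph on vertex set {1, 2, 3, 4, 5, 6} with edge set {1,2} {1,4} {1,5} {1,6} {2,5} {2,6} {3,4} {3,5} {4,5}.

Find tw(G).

A width-2 tree decomposition is:
Bags: B1 = {1, 4, 5}  B2 = {1, 2, 5}  B3 = {1, 2, 6}  B4 = {3, 4, 5}
Tree: B1–B2, B2–B3, B1–B4
Every bag has size at most 3, so the width is 3 − 1 = 2 and tw(G) ≤ 2. On the other hand G contains the 3-clique {1, 2, 5}. A clique must lie in a single bag of any decomposition, so no decomposition can have width below 2. The upper and lower bounds meet at 2, so that is the treewidth.

2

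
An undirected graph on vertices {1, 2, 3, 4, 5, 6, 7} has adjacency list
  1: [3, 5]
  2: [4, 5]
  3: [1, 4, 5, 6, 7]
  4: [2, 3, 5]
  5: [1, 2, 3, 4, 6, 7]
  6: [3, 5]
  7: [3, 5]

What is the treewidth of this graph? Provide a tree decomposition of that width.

Treewidth 2.
One optimal decomposition is:
Bags: B1 = {3, 4, 5}  B2 = {2, 4, 5}  B3 = {3, 5, 7}  B4 = {3, 5, 6}  B5 = {1, 3, 5}
Tree: B1–B2, B1–B3, B1–B4, B1–B5

Each bag holds 3 vertices, so the decomposition has width 2, which upper-bounds the treewidth. Conversely, {2, 4, 5} is a clique of size 3, and the vertices of any clique must share a bag in every tree decomposition; so some bag has ≥ 3 vertices and tw(G) ≥ 2. The upper and lower bounds meet at 2, so that is the treewidth.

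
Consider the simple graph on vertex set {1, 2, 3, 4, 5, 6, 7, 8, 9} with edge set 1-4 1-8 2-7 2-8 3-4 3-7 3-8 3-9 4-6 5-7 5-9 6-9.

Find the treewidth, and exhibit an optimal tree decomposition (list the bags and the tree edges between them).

Each bag holds 4 vertices, so the decomposition has width 3, which upper-bounds the treewidth. For the lower bound: the 4 vertex sets {5,6,9}, {4}, {3}, {1,2,7,8} are disjoint, each induces a connected subgraph, and every pair is joined by at least one edge of G. Contracting each set to a single vertex therefore yields K_{4} as a minor, and since treewidth is minor-monotone, tw(G) ≥ tw(K_{4}) = 3. Hence tw(G) = 3 exactly.

Treewidth 3.
One such decomposition:
Bags: B1 = {4, 5, 6, 9}  B2 = {3, 4, 5, 9}  B3 = {3, 4, 5, 7}  B4 = {1, 3, 4, 7}  B5 = {1, 3, 7, 8}  B6 = {1, 2, 7, 8}
Tree: B1–B2, B2–B3, B3–B4, B4–B5, B5–B6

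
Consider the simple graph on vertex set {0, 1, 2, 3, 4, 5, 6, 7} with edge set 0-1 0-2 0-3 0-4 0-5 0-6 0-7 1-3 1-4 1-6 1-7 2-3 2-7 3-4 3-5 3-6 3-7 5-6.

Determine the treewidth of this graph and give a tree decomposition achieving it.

Treewidth 3.
One such decomposition:
Bags: B1 = {0, 3, 5, 6}  B2 = {0, 1, 3, 6}  B3 = {0, 1, 3, 4}  B4 = {0, 1, 3, 7}  B5 = {0, 2, 3, 7}
Tree: B1–B2, B2–B3, B3–B4, B4–B5

The largest bag has 4 vertices, giving width 3; this decomposition certifies tw(G) ≤ 3. On the other hand G contains the 4-clique {0, 1, 3, 4}. A clique must lie in a single bag of any decomposition, so no decomposition can have width below 3. Combining the bounds, tw(G) = 3.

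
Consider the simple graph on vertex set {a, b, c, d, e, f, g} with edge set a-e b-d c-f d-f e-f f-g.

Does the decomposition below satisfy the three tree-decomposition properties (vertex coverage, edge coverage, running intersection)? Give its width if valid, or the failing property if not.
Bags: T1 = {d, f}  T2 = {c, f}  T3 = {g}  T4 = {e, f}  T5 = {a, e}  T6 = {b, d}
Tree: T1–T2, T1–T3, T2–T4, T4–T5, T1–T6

A tree decomposition must satisfy three properties: every vertex lies in some bag; for every edge, both endpoints lie together in some bag; and for every vertex, the bags containing it form a connected subtree. Here edge (f,g) lies in no bag, so the decomposition is invalid.

No — edge (f,g) lies in no bag.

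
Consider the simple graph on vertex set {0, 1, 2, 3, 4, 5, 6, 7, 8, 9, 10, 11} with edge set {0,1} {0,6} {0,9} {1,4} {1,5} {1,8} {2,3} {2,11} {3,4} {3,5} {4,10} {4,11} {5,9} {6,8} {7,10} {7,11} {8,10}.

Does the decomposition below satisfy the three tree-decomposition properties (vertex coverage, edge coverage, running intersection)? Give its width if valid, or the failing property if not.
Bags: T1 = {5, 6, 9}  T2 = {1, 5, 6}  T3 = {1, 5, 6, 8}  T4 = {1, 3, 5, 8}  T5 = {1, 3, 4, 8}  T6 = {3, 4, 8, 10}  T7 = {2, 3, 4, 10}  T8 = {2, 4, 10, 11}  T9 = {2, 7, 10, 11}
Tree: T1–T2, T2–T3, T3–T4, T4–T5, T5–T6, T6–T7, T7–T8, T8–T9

No — vertex 0 appears in no bag.

A tree decomposition must satisfy three properties: every vertex lies in some bag; for every edge, both endpoints lie together in some bag; and for every vertex, the bags containing it form a connected subtree. Here vertex 0 appears in no bag, so the decomposition is invalid.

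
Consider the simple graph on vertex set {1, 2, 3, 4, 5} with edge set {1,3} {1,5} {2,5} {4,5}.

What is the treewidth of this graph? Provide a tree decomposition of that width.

Every bag has size at most 2, so the width is 2 − 1 = 1 and tw(G) ≤ 1. Any graph with an edge has treewidth ≥ 1, and G has the edge 5–1. Hence tw(G) = 1 exactly.

Treewidth 1.
One such decomposition:
Bags: B1 = {1, 5}  B2 = {4, 5}  B3 = {2, 5}  B4 = {1, 3}
Tree: B1–B2, B2–B3, B1–B4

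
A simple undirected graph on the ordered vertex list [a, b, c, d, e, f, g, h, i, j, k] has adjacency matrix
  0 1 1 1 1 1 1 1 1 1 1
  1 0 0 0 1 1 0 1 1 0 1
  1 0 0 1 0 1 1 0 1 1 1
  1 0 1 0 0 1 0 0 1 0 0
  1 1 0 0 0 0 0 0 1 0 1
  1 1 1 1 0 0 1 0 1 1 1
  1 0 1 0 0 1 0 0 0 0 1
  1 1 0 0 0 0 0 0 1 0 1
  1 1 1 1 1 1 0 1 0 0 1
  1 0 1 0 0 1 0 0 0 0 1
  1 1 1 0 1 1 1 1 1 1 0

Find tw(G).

4

A width-4 tree decomposition is:
Bags: B1 = {a, b, f, i, k}  B2 = {a, c, f, i, k}  B3 = {a, b, h, i, k}  B4 = {a, b, e, i, k}  B5 = {a, c, f, g, k}  B6 = {a, c, d, f, i}  B7 = {a, c, f, j, k}
Tree: B1–B2, B1–B3, B1–B4, B2–B5, B2–B6, B2–B7
Each bag holds 5 vertices, so the decomposition has width 4, which upper-bounds the treewidth. Conversely, {a, c, d, f, i} is a clique of size 5, and the vertices of any clique must share a bag in every tree decomposition; so some bag has ≥ 5 vertices and tw(G) ≥ 4. Hence tw(G) = 4 exactly.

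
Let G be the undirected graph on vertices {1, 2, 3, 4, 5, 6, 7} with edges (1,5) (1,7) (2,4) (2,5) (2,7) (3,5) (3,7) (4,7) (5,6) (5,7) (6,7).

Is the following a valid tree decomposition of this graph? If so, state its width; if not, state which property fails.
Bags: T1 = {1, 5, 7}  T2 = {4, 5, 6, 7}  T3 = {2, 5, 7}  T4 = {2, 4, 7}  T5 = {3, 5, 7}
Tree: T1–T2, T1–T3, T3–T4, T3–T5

No — bags containing vertex 4 are not connected in the tree.

A tree decomposition must satisfy three properties: every vertex lies in some bag; for every edge, both endpoints lie together in some bag; and for every vertex, the bags containing it form a connected subtree. Here bags containing vertex 4 are not connected in the tree, so the decomposition is invalid.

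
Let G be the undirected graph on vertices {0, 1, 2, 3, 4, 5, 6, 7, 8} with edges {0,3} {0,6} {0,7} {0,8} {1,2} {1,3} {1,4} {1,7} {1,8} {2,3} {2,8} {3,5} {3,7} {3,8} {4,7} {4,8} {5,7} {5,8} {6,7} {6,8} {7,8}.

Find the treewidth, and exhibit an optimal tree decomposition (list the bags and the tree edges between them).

Treewidth 3.
One such decomposition:
Bags: B1 = {1, 2, 3, 8}  B2 = {1, 3, 7, 8}  B3 = {0, 3, 7, 8}  B4 = {1, 4, 7, 8}  B5 = {0, 6, 7, 8}  B6 = {3, 5, 7, 8}
Tree: B1–B2, B2–B3, B2–B4, B3–B5, B3–B6

Every bag has size at most 4, so the width is 4 − 1 = 3 and tw(G) ≤ 3. For the lower bound, the 4 vertices {1, 2, 3, 8} are pairwise adjacent, and any tree decomposition puts a clique entirely inside one bag — forcing width ≥ 3. Hence tw(G) = 3 exactly.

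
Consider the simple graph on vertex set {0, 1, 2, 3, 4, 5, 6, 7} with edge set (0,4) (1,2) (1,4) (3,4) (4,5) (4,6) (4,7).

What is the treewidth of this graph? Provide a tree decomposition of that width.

The largest bag has 2 vertices, giving width 1; this decomposition certifies tw(G) ≤ 1. G has an edge, so its treewidth is at least 1. Hence tw(G) = 1 exactly.

Treewidth 1.
Bags: B1 = {4, 6}  B2 = {3, 4}  B3 = {4, 5}  B4 = {1, 4}  B5 = {1, 2}  B6 = {4, 7}  B7 = {0, 4}
Tree: B1–B2, B1–B3, B3–B4, B4–B5, B2–B6, B2–B7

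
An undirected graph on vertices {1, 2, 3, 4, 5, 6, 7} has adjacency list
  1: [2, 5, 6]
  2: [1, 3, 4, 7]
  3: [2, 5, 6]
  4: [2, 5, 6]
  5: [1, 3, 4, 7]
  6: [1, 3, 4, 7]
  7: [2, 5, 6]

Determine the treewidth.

3

A width-3 tree decomposition is:
Bags: B1 = {2, 4, 5, 6}  B2 = {1, 2, 5, 6}  B3 = {2, 3, 5, 6}  B4 = {2, 5, 6, 7}
Tree: B1–B2, B2–B3, B3–B4
The largest bag has 4 vertices, giving width 3; this decomposition certifies tw(G) ≤ 3. For the lower bound: the 4 vertex sets {2,4}, {1,6}, {5}, {3} are disjoint, each induces a connected subgraph, and every pair is joined by at least one edge of G. Contracting each set to a single vertex therefore yields K_{4} as a minor, and since treewidth is minor-monotone, tw(G) ≥ tw(K_{4}) = 3. The upper and lower bounds meet at 3, so that is the treewidth.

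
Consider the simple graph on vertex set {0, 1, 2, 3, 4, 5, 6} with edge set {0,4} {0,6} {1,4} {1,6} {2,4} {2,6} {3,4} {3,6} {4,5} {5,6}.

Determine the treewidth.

2

A width-2 tree decomposition is:
Bags: B1 = {2, 4, 6}  B2 = {4, 5, 6}  B3 = {1, 4, 6}  B4 = {3, 4, 6}  B5 = {0, 4, 6}
Tree: B1–B2, B2–B3, B3–B4, B4–B5
The largest bag has 3 vertices, giving width 2; this decomposition certifies tw(G) ≤ 2. For the lower bound, G contains the cycle 4–2–6–5–4, so G is not a forest; only forests have treewidth ≤ 1, hence tw(G) ≥ 2. Combining the bounds, tw(G) = 2.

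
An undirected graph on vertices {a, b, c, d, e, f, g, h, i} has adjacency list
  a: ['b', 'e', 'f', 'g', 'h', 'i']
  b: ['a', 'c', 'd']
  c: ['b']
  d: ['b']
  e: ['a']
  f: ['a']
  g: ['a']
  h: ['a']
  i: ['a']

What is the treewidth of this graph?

1

A width-1 tree decomposition is:
Bags: B1 = {a, b}  B2 = {b, c}  B3 = {a, i}  B4 = {b, d}  B5 = {a, e}  B6 = {a, f}  B7 = {a, h}  B8 = {a, g}
Tree: B1–B2, B1–B3, B1–B4, B3–B5, B5–B6, B6–B7, B6–B8
Each bag holds 2 vertices, so the decomposition has width 1, which upper-bounds the treewidth. Any graph with an edge has treewidth ≥ 1, and G has the edge a–b. Hence tw(G) = 1 exactly.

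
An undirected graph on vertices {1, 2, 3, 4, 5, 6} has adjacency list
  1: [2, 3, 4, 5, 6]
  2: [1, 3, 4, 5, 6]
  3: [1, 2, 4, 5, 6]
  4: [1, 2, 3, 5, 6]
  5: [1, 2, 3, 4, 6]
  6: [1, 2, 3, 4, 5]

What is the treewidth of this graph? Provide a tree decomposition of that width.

Treewidth 5.
One optimal decomposition is:
Bags: B1 = {1, 2, 3, 4, 5, 6}
Tree: (single bag)

A single bag containing all 6 vertices is trivially a valid decomposition of width 5. Conversely, {1, 2, 3, 4, 5, 6} is a clique of size 6, and the vertices of any clique must share a bag in every tree decomposition; so some bag has ≥ 6 vertices and tw(G) ≥ 5. Combining the bounds, tw(G) = 5.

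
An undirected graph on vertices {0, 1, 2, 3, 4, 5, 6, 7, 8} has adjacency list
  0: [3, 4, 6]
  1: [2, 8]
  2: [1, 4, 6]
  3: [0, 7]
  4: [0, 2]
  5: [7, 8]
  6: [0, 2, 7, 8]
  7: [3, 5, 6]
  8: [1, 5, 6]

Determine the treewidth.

A width-3 tree decomposition is:
Bags: B1 = {0, 1, 2, 4}  B2 = {0, 1, 2, 6}  B3 = {0, 1, 6, 8}  B4 = {0, 3, 6, 8}  B5 = {3, 6, 7, 8}  B6 = {3, 5, 7, 8}
Tree: B1–B2, B2–B3, B3–B4, B4–B5, B5–B6
Every bag has size at most 4, so the width is 4 − 1 = 3 and tw(G) ≤ 3. For the lower bound: the 4 vertex sets {1,2,4}, {0}, {6}, {3,5,7,8} are disjoint, each induces a connected subgraph, and every pair is joined by at least one edge of G. Contracting each set to a single vertex therefore yields K_{4} as a minor, and since treewidth is minor-monotone, tw(G) ≥ tw(K_{4}) = 3. Hence tw(G) = 3 exactly.

3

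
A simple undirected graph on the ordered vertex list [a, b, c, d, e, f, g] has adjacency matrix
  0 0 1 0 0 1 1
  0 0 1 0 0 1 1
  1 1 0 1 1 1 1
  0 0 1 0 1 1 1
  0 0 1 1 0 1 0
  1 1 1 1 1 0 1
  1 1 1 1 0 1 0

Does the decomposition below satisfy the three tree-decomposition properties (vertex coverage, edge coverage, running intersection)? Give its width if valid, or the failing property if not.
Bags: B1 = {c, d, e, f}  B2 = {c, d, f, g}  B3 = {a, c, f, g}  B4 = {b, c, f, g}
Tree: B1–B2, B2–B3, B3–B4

Vertex coverage: the bags together contain {a, b, c, d, e, f, g}, the full vertex set. Edge coverage: each edge of G has both endpoints in at least one bag. Running intersection: for every vertex, the bags containing it form a connected subtree. All three properties hold, so this is a valid tree decomposition of width max|bag| − 1 = 3, and hence tw(G) ≤ 3.

Yes; width 3.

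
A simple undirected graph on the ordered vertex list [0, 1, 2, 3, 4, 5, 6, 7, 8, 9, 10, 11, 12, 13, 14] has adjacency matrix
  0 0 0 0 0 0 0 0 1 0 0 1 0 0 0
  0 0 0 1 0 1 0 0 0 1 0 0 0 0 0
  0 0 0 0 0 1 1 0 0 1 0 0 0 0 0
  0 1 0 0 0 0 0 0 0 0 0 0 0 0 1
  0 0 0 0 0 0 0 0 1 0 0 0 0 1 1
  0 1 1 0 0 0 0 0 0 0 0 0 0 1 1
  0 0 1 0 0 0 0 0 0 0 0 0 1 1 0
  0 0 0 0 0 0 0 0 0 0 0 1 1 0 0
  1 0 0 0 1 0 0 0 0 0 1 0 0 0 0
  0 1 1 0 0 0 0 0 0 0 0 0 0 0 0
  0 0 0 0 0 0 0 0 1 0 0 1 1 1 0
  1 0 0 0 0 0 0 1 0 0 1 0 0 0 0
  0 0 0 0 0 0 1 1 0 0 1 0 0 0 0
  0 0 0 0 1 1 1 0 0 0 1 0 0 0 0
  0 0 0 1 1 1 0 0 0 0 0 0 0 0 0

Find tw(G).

3

A width-3 tree decomposition is:
Bags: B1 = {1, 3, 9, 14}  B2 = {1, 5, 9, 14}  B3 = {2, 5, 9, 14}  B4 = {2, 4, 5, 14}  B5 = {2, 4, 5, 13}  B6 = {2, 4, 6, 13}  B7 = {4, 6, 8, 13}  B8 = {6, 8, 10, 13}  B9 = {6, 8, 10, 12}  B10 = {0, 8, 10, 12}  B11 = {0, 10, 11, 12}  B12 = {0, 7, 11, 12}
Tree: B1–B2, B2–B3, B3–B4, B4–B5, B5–B6, B6–B7, B7–B8, B8–B9, B9–B10, B10–B11, B11–B12
Every bag has size at most 4, so the width is 4 − 1 = 3 and tw(G) ≤ 3. For the lower bound: the 4 vertex sets {1,3,9}, {14}, {5}, {2,4,6,13} are disjoint, each induces a connected subgraph, and every pair is joined by at least one edge of G. Contracting each set to a single vertex therefore yields K_{4} as a minor, and since treewidth is minor-monotone, tw(G) ≥ tw(K_{4}) = 3. Therefore the treewidth is 3.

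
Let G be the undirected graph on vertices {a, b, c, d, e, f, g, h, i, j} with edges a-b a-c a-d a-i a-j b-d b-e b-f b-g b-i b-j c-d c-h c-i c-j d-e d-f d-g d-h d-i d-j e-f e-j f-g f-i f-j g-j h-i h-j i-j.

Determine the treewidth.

A width-4 tree decomposition is:
Bags: B1 = {b, d, f, g, j}  B2 = {b, d, f, i, j}  B3 = {a, b, d, i, j}  B4 = {a, c, d, i, j}  B5 = {c, d, h, i, j}  B6 = {b, d, e, f, j}
Tree: B1–B2, B2–B3, B3–B4, B4–B5, B1–B6
The largest bag has 5 vertices, giving width 4; this decomposition certifies tw(G) ≤ 4. On the other hand G contains the 5-clique {c, d, h, i, j}. A clique must lie in a single bag of any decomposition, so no decomposition can have width below 4. Combining the bounds, tw(G) = 4.

4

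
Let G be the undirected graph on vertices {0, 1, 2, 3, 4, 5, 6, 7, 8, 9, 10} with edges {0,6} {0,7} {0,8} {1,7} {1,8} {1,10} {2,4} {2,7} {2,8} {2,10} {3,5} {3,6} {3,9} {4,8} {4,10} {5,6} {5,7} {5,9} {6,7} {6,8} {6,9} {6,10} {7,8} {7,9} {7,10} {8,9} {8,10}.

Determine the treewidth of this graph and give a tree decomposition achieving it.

Each bag holds 4 vertices, so the decomposition has width 3, which upper-bounds the treewidth. On the other hand G contains the 4-clique {3, 5, 6, 9}. A clique must lie in a single bag of any decomposition, so no decomposition can have width below 3. The upper and lower bounds meet at 3, so that is the treewidth.

Treewidth 3.
One such decomposition:
Bags: B1 = {2, 7, 8, 10}  B2 = {2, 4, 8, 10}  B3 = {6, 7, 8, 10}  B4 = {6, 7, 8, 9}  B5 = {5, 6, 7, 9}  B6 = {0, 6, 7, 8}  B7 = {3, 5, 6, 9}  B8 = {1, 7, 8, 10}
Tree: B1–B2, B1–B3, B3–B4, B4–B5, B4–B6, B5–B7, B3–B8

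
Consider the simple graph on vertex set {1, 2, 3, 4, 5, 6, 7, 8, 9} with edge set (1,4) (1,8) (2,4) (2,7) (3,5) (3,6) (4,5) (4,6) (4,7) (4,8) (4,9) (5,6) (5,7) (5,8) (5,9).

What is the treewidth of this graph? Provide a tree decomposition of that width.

Each bag holds 3 vertices, so the decomposition has width 2, which upper-bounds the treewidth. For the lower bound, the 3 vertices {3, 5, 6} are pairwise adjacent, and any tree decomposition puts a clique entirely inside one bag — forcing width ≥ 2. Hence tw(G) = 2 exactly.

Treewidth 2.
One such decomposition:
Bags: B1 = {4, 5, 8}  B2 = {4, 5, 7}  B3 = {2, 4, 7}  B4 = {4, 5, 6}  B5 = {1, 4, 8}  B6 = {4, 5, 9}  B7 = {3, 5, 6}
Tree: B1–B2, B2–B3, B1–B4, B1–B5, B4–B6, B4–B7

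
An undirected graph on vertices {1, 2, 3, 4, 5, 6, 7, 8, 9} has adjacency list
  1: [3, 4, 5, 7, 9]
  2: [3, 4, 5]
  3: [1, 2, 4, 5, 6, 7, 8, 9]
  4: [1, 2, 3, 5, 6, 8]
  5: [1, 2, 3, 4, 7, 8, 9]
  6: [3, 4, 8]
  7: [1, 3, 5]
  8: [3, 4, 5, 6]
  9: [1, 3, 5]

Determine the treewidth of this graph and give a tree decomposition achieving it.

Each bag holds 4 vertices, so the decomposition has width 3, which upper-bounds the treewidth. Conversely, {3, 4, 5, 8} is a clique of size 4, and the vertices of any clique must share a bag in every tree decomposition; so some bag has ≥ 4 vertices and tw(G) ≥ 3. Therefore the treewidth is 3.

Treewidth 3.
One such decomposition:
Bags: B1 = {3, 4, 5, 8}  B2 = {1, 3, 4, 5}  B3 = {1, 3, 5, 7}  B4 = {3, 4, 6, 8}  B5 = {2, 3, 4, 5}  B6 = {1, 3, 5, 9}
Tree: B1–B2, B2–B3, B1–B4, B2–B5, B3–B6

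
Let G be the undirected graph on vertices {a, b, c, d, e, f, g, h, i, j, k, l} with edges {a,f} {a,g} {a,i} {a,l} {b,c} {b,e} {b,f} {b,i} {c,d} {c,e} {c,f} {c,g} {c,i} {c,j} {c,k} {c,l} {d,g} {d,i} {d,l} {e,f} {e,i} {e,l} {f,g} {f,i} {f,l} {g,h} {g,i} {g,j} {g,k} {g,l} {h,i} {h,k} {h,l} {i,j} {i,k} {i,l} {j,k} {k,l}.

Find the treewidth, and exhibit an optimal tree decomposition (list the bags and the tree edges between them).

The largest bag has 5 vertices, giving width 4; this decomposition certifies tw(G) ≤ 4. For the lower bound, the 5 vertices {c, g, i, j, k} are pairwise adjacent, and any tree decomposition puts a clique entirely inside one bag — forcing width ≥ 4. Combining the bounds, tw(G) = 4.

Treewidth 4.
One optimal decomposition is:
Bags: B1 = {c, g, i, k, l}  B2 = {c, f, g, i, l}  B3 = {c, g, i, j, k}  B4 = {c, d, g, i, l}  B5 = {c, e, f, i, l}  B6 = {a, f, g, i, l}  B7 = {g, h, i, k, l}  B8 = {b, c, e, f, i}
Tree: B1–B2, B1–B3, B2–B4, B2–B5, B2–B6, B1–B7, B5–B8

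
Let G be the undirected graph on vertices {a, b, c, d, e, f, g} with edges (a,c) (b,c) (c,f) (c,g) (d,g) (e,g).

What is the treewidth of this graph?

1

A width-1 tree decomposition is:
Bags: B1 = {c, g}  B2 = {c, f}  B3 = {d, g}  B4 = {e, g}  B5 = {a, c}  B6 = {b, c}
Tree: B1–B2, B1–B3, B3–B4, B2–B5, B5–B6
Every bag has size at most 2, so the width is 2 − 1 = 1 and tw(G) ≤ 1. Since G has at least one edge (e.g. g–c), it is not an edgeless graph, so tw(G) ≥ 1. Therefore the treewidth is 1.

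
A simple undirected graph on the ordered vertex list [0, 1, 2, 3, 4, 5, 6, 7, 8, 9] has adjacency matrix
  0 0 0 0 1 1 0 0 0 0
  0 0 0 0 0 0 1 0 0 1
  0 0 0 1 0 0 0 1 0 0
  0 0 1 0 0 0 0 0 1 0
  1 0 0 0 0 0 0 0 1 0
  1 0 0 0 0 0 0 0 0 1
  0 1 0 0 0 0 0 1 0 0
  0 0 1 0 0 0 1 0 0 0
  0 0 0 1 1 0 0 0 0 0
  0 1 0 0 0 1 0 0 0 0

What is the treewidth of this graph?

A width-2 tree decomposition is:
Bags: B1 = {3, 4, 8}  B2 = {2, 3, 4}  B3 = {2, 4, 7}  B4 = {4, 6, 7}  B5 = {1, 4, 6}  B6 = {1, 4, 9}  B7 = {4, 5, 9}  B8 = {0, 4, 5}
Tree: B1–B2, B2–B3, B3–B4, B4–B5, B5–B6, B6–B7, B7–B8
The largest bag has 3 vertices, giving width 2; this decomposition certifies tw(G) ≤ 2. For the lower bound, G contains the cycle 4–8–3–2–7–6–1–9–5–0–4, so G is not a forest; only forests have treewidth ≤ 1, hence tw(G) ≥ 2. Hence tw(G) = 2 exactly.

2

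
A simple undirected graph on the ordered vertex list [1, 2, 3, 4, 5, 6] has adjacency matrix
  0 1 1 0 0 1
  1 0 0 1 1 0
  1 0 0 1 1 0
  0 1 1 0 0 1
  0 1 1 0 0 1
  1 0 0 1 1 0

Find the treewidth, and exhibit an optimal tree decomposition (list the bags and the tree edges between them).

Every bag has size at most 4, so the width is 4 − 1 = 3 and tw(G) ≤ 3. For the lower bound: the 4 vertex sets {5,6}, {2,4}, {3}, {1} are disjoint, each induces a connected subgraph, and every pair is joined by at least one edge of G. Contracting each set to a single vertex therefore yields K_{4} as a minor, and since treewidth is minor-monotone, tw(G) ≥ tw(K_{4}) = 3. Therefore the treewidth is 3.

Treewidth 3.
Bags: B1 = {2, 3, 5, 6}  B2 = {2, 3, 4, 6}  B3 = {1, 2, 3, 6}
Tree: B1–B2, B2–B3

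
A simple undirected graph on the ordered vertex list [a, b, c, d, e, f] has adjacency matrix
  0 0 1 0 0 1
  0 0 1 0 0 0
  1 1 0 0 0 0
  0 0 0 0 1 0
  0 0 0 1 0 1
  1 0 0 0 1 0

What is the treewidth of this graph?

1

A width-1 tree decomposition is:
Bags: B1 = {d, e}  B2 = {e, f}  B3 = {a, f}  B4 = {a, c}  B5 = {b, c}
Tree: B1–B2, B2–B3, B3–B4, B4–B5
Each bag holds 2 vertices, so the decomposition has width 1, which upper-bounds the treewidth. Any graph with an edge has treewidth ≥ 1, and G has the edge d–e. Hence tw(G) = 1 exactly.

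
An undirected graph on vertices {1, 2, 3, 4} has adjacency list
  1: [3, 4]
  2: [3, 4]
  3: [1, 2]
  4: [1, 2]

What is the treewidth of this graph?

2

A width-2 tree decomposition is:
Bags: B1 = {1, 2, 4}  B2 = {1, 2, 3}
Tree: B1–B2
The largest bag has 3 vertices, giving width 2; this decomposition certifies tw(G) ≤ 2. The edges 2–4–1–3–2 form a cycle, so G is not a tree and its treewidth is at least 2. Hence tw(G) = 2 exactly.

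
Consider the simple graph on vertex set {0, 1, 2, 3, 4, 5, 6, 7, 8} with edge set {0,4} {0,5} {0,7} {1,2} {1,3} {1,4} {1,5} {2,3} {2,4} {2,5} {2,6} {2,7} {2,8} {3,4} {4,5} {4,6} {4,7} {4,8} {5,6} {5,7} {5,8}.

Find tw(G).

A width-3 tree decomposition is:
Bags: B1 = {2, 4, 5, 6}  B2 = {2, 4, 5, 8}  B3 = {2, 4, 5, 7}  B4 = {1, 2, 4, 5}  B5 = {1, 2, 3, 4}  B6 = {0, 4, 5, 7}
Tree: B1–B2, B2–B3, B3–B4, B4–B5, B3–B6
The largest bag has 4 vertices, giving width 3; this decomposition certifies tw(G) ≤ 3. For the lower bound, the 4 vertices {0, 4, 5, 7} are pairwise adjacent, and any tree decomposition puts a clique entirely inside one bag — forcing width ≥ 3. Therefore the treewidth is 3.

3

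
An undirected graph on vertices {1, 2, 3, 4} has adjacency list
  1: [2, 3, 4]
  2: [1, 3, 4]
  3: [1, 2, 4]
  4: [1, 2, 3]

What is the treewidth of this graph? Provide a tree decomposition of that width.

Treewidth 3.
One such decomposition:
Bags: B1 = {1, 2, 3, 4}
Tree: (single bag)

With just one bag of size 4, the width is 4 − 1 = 3, so tw(G) ≤ 3. On the other hand G contains the 4-clique {1, 2, 3, 4}. A clique must lie in a single bag of any decomposition, so no decomposition can have width below 3. Hence tw(G) = 3 exactly.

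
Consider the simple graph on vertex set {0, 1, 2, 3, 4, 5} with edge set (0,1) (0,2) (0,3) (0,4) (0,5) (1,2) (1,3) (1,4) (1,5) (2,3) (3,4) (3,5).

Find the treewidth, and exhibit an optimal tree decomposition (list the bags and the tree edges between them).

Treewidth 3.
One such decomposition:
Bags: B1 = {0, 1, 3, 4}  B2 = {0, 1, 2, 3}  B3 = {0, 1, 3, 5}
Tree: B1–B2, B1–B3

Each bag holds 4 vertices, so the decomposition has width 3, which upper-bounds the treewidth. Conversely, {0, 1, 2, 3} is a clique of size 4, and the vertices of any clique must share a bag in every tree decomposition; so some bag has ≥ 4 vertices and tw(G) ≥ 3. Hence tw(G) = 3 exactly.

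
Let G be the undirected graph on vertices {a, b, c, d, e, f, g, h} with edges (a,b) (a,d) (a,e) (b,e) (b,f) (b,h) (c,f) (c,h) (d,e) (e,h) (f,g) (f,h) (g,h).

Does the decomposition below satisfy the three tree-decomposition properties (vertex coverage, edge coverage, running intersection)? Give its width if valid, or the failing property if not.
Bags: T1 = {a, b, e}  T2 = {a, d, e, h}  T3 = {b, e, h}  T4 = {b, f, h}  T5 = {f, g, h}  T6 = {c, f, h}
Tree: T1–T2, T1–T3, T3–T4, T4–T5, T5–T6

No — bags containing vertex h are not connected in the tree.

A tree decomposition must satisfy three properties: every vertex lies in some bag; for every edge, both endpoints lie together in some bag; and for every vertex, the bags containing it form a connected subtree. Here bags containing vertex h are not connected in the tree, so the decomposition is invalid.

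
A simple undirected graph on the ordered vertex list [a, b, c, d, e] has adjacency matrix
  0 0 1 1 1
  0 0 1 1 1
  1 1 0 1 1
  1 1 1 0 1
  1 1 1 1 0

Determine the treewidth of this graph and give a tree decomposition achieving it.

Every bag has size at most 4, so the width is 4 − 1 = 3 and tw(G) ≤ 3. Conversely, {a, c, d, e} is a clique of size 4, and the vertices of any clique must share a bag in every tree decomposition; so some bag has ≥ 4 vertices and tw(G) ≥ 3. Therefore the treewidth is 3.

Treewidth 3.
One such decomposition:
Bags: B1 = {a, c, d, e}  B2 = {b, c, d, e}
Tree: B1–B2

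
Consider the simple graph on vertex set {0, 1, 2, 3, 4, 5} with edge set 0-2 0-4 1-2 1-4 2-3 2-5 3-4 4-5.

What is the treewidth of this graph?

A width-2 tree decomposition is:
Bags: B1 = {2, 3, 4}  B2 = {0, 2, 4}  B3 = {1, 2, 4}  B4 = {2, 4, 5}
Tree: B1–B2, B2–B3, B3–B4
The largest bag has 3 vertices, giving width 2; this decomposition certifies tw(G) ≤ 2. The edges 4–3–2–0–4 form a cycle, so G is not a tree and its treewidth is at least 2. Combining the bounds, tw(G) = 2.

2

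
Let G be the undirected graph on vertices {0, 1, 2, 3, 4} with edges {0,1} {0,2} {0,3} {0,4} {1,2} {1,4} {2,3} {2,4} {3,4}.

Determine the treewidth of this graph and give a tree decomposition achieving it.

The largest bag has 4 vertices, giving width 3; this decomposition certifies tw(G) ≤ 3. Conversely, {0, 1, 2, 4} is a clique of size 4, and the vertices of any clique must share a bag in every tree decomposition; so some bag has ≥ 4 vertices and tw(G) ≥ 3. Combining the bounds, tw(G) = 3.

Treewidth 3.
One optimal decomposition is:
Bags: B1 = {0, 2, 3, 4}  B2 = {0, 1, 2, 4}
Tree: B1–B2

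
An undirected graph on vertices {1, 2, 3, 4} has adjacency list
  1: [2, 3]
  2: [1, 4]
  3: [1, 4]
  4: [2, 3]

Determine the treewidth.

2

A width-2 tree decomposition is:
Bags: B1 = {2, 3, 4}  B2 = {1, 2, 3}
Tree: B1–B2
Every bag has size at most 3, so the width is 3 − 1 = 2 and tw(G) ≤ 2. Since 3–4–2–1–3 is a cycle in G, G is not acyclic. Forests are exactly the graphs of treewidth ≤ 1, so tw(G) ≥ 2. The upper and lower bounds meet at 2, so that is the treewidth.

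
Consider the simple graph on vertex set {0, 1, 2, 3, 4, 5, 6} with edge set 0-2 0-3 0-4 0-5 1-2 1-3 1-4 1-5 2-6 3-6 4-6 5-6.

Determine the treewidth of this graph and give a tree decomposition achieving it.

Every bag has size at most 4, so the width is 4 − 1 = 3 and tw(G) ≤ 3. For the lower bound: the 4 vertex sets {2,6}, {0,5}, {1}, {3} are disjoint, each induces a connected subgraph, and every pair is joined by at least one edge of G. Contracting each set to a single vertex therefore yields K_{4} as a minor, and since treewidth is minor-monotone, tw(G) ≥ tw(K_{4}) = 3. Hence tw(G) = 3 exactly.

Treewidth 3.
One such decomposition:
Bags: B1 = {0, 1, 2, 6}  B2 = {0, 1, 5, 6}  B3 = {0, 1, 3, 6}  B4 = {0, 1, 4, 6}
Tree: B1–B2, B2–B3, B3–B4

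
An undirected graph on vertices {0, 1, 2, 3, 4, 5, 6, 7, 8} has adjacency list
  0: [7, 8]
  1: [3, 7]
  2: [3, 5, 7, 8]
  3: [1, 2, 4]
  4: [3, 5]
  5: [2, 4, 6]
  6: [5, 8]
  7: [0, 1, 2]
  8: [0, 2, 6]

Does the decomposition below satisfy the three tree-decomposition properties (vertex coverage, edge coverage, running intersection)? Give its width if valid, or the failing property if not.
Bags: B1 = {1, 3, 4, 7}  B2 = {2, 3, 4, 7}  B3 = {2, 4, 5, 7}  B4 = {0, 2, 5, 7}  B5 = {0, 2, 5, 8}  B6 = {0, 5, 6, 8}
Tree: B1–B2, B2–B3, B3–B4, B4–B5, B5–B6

Yes; width 3.

Checking the three conditions: (i) the bags cover all of {0, 1, 2, 3, 4, 5, 6, 7, 8}; (ii) for each edge, some bag contains both endpoints; (iii) the bags containing any fixed vertex form a subtree. All hold, so the decomposition is valid with width 4 − 1 = 3.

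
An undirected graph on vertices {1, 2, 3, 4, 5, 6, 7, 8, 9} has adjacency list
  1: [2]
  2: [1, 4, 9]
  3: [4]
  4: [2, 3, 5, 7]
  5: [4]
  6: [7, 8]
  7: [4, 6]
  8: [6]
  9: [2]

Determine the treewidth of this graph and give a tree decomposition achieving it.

The largest bag has 2 vertices, giving width 1; this decomposition certifies tw(G) ≤ 1. Since G has at least one edge (e.g. 7–4), it is not an edgeless graph, so tw(G) ≥ 1. The upper and lower bounds meet at 1, so that is the treewidth.

Treewidth 1.
One such decomposition:
Bags: B1 = {4, 7}  B2 = {3, 4}  B3 = {2, 4}  B4 = {1, 2}  B5 = {6, 7}  B6 = {2, 9}  B7 = {4, 5}  B8 = {6, 8}
Tree: B1–B2, B2–B3, B3–B4, B1–B5, B4–B6, B3–B7, B5–B8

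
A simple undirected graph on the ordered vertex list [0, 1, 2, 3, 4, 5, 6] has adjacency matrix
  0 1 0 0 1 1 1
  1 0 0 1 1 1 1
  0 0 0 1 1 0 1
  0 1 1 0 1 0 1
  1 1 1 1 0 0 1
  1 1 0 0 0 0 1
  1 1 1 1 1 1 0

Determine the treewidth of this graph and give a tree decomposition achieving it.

Each bag holds 4 vertices, so the decomposition has width 3, which upper-bounds the treewidth. Conversely, {0, 1, 4, 6} is a clique of size 4, and the vertices of any clique must share a bag in every tree decomposition; so some bag has ≥ 4 vertices and tw(G) ≥ 3. Therefore the treewidth is 3.

Treewidth 3.
One optimal decomposition is:
Bags: B1 = {1, 3, 4, 6}  B2 = {2, 3, 4, 6}  B3 = {0, 1, 4, 6}  B4 = {0, 1, 5, 6}
Tree: B1–B2, B1–B3, B3–B4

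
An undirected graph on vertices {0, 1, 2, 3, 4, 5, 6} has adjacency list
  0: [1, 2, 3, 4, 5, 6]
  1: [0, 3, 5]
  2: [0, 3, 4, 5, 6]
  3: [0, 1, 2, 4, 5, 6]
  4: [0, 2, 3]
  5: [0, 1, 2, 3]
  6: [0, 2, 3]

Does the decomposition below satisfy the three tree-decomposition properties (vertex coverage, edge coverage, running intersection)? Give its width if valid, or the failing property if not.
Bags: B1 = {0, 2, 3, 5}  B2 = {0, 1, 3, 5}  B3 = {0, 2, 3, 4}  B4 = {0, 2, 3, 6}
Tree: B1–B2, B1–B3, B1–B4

Checking the three conditions: (i) the bags cover all of {0, 1, 2, 3, 4, 5, 6}; (ii) for each edge, some bag contains both endpoints; (iii) the bags containing any fixed vertex form a subtree. All hold, so the decomposition is valid with width 4 − 1 = 3.

Yes; width 3.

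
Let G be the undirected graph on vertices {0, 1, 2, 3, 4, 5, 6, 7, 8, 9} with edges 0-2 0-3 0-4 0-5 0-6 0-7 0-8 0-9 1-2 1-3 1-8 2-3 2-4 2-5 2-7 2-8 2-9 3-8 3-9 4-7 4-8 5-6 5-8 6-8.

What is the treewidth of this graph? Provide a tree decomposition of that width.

The largest bag has 4 vertices, giving width 3; this decomposition certifies tw(G) ≤ 3. For the lower bound, the 4 vertices {0, 2, 3, 8} are pairwise adjacent, and any tree decomposition puts a clique entirely inside one bag — forcing width ≥ 3. Combining the bounds, tw(G) = 3.

Treewidth 3.
Bags: B1 = {0, 2, 5, 8}  B2 = {0, 2, 3, 8}  B3 = {0, 2, 3, 9}  B4 = {0, 2, 4, 8}  B5 = {0, 2, 4, 7}  B6 = {1, 2, 3, 8}  B7 = {0, 5, 6, 8}
Tree: B1–B2, B2–B3, B2–B4, B4–B5, B2–B6, B1–B7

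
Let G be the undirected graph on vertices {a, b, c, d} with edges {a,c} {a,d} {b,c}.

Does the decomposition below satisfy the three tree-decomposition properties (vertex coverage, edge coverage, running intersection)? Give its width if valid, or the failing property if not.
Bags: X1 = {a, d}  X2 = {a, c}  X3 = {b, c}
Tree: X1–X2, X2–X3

Every vertex of G appears in some bag (union = {a, b, c, d}); every edge is covered by a bag; and for each vertex v the set of bags containing v is connected in the bag tree. The decomposition is therefore valid. The largest bag has 2 vertices, so the width is 1.

Yes; width 1.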